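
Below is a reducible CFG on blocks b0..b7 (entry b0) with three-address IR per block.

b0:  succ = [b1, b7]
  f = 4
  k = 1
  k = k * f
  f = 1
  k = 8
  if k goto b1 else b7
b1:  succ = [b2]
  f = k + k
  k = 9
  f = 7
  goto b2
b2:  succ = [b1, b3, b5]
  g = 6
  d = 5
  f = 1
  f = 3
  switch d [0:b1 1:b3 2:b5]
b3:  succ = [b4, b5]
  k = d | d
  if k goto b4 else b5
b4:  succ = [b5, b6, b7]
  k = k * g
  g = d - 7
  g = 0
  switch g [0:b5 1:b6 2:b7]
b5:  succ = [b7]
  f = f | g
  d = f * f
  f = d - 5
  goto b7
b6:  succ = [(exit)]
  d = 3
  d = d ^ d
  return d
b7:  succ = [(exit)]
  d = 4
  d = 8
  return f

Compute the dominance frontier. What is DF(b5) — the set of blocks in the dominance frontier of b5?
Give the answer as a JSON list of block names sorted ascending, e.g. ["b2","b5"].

idom tree: b1←b0 b2←b1 b3←b2 b4←b3 b5←b2 b6←b4 b7←b0
Join-block Dom:
  b1: preds {b0,b2}: {b0} ∩ {b0,b1,b2} = {b0}; idom=b0
  b5: preds {b2,b3,b4}: {b0,b1,b2} ∩ {b0,b1,b2,b3} ∩ {b0,b1,b2,b3,b4} = {b0,b1,b2}; idom=b2
  b7: preds {b0,b4,b5}: {b0} ∩ {b0,b1,b2,b3,b4} ∩ {b0,b1,b2,b5} = {b0}; idom=b0

Frontier:
  b1←b0: walk · to b0
  b1←b2: walk b2→b1 to b0
  b5←b2: walk · to b2
  b5←b3: walk b3 to b2
  b5←b4: walk b4→b3 to b2
  b7←b0: walk · to b0
  b7←b4: walk b4→b3→b2→b1 to b0
  b7←b5: walk b5→b2→b1 to b0
  DF(b0)=∅
  DF(b1)={b1,b7}
  DF(b2)={b1,b7}
  DF(b3)={b5,b7}
  DF(b4)={b5,b7}
  DF(b5)={b7}
  DF(b6)=∅
  DF(b7)=∅

DF(b5) = ["b7"]

Answer: ["b7"]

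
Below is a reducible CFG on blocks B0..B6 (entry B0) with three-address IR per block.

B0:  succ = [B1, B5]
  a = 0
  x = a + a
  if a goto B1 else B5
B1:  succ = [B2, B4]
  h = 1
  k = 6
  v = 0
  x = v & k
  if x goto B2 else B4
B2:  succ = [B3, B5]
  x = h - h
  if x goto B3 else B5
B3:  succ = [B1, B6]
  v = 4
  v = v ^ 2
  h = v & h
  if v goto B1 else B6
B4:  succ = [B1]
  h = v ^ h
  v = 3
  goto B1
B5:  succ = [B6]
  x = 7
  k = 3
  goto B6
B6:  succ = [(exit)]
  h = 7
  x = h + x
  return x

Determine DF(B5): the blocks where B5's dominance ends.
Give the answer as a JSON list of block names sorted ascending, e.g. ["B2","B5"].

idom tree: B1←B0 B2←B1 B3←B2 B4←B1 B5←B0 B6←B0
Dom∩ at merges:
  B1: preds {B0,B3,B4}: {B0} ∩ {B0,B1,B2,B3} ∩ {B0,B1,B4} = {B0}; idom=B0
  B5: preds {B0,B2}: {B0} ∩ {B0,B1,B2} = {B0}; idom=B0
  B6: preds {B3,B5}: {B0,B1,B2,B3} ∩ {B0,B5} = {B0}; idom=B0

DF walk-up:
  join B1 pred B0: · stop@B0
  join B1 pred B3: B3→B2→B1 stop@B0
  join B1 pred B4: B4→B1 stop@B0
  join B5 pred B0: · stop@B0
  join B5 pred B2: B2→B1 stop@B0
  join B6 pred B3: B3→B2→B1 stop@B0
  join B6 pred B5: B5 stop@B0
  DF(B0)=∅
  DF(B1)={B1,B5,B6}
  DF(B2)={B1,B5,B6}
  DF(B3)={B1,B6}
  DF(B4)={B1}
  DF(B5)={B6}
  DF(B6)=∅

DF(B5) = ["B6"]

Answer: ["B6"]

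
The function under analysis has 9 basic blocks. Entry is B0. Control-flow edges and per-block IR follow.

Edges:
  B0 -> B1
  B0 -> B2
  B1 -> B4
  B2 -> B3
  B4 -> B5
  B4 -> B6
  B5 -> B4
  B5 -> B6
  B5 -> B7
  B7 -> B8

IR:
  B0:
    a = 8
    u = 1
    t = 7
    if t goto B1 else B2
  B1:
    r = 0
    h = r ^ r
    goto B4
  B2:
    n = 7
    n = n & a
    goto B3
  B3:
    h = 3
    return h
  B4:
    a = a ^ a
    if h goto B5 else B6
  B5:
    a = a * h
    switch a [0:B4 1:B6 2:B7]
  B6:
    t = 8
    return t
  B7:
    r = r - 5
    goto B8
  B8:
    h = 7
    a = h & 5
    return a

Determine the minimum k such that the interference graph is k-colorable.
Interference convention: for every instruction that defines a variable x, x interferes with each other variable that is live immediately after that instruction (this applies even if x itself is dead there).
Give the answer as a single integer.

Answer: 3

Analysis:
def/use:
  B0 def {a,t,u} use ∅
  B1 def {h,r} use ∅
  B2 def {n} use {a}
  B3 def {h} use ∅
  B4 def {a} use {a,h}
  B5 def {a} use {a,h}
  B6 def {t} use ∅
  B7 def {r} use {r}
  B8 def {a,h} use ∅

Backward fixpoint:
  B0 li=∅ lo={a}
  B1 li={a} lo={a,h,r}
  B2 li={a} lo=∅
  B3 li=∅ lo=∅
  B4 li={a,h,r} lo={a,h,r}
  B5 li={a,h,r} lo={a,h,r}
  B6 li=∅ lo=∅
  B7 li={r} lo=∅
  B8 li=∅ lo=∅

Interfere edges:
  a: {h,n,r,t,u}
  h: {a,r}
  n: {a}
  r: {a,h}
  t: {a}
  u: {a}

Registers:
  {a,h,r} pairwise interfere (3-clique) ⇒ χ ≥ 3
  assign a→r0 h→r1 n→r1 r→r2 t→r1 u→r1 — no edge inside a register ⇒ χ ≤ 3
  χ = 3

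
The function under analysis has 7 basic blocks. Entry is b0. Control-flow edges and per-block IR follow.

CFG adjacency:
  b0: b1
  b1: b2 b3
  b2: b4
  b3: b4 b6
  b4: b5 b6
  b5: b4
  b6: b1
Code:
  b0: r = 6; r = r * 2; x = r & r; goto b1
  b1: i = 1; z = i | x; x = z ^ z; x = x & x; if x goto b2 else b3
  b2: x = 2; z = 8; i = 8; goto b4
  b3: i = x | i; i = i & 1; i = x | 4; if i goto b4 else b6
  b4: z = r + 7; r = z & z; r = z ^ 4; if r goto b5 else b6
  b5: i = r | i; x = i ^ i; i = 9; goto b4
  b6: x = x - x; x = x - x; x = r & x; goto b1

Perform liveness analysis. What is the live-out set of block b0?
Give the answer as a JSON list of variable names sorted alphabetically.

Answer: ["r", "x"]

Working:
def/use:
  b0 def {r,x} use ∅
  b1 def {i,x,z} use {x}
  b2 def {i,x,z} use ∅
  b3 def {i} use {i,x}
  b4 def {r,z} use {r}
  b5 def {i,x} use {i,r}
  b6 def {x} use {r,x}

Live sets:
  b0: in=∅ out={r,x}
  b1: in={r,x} out={i,r,x}
  b2: in={r} out={i,r,x}
  b3: in={i,r,x} out={i,r,x}
  b4: in={i,r,x} out={i,r,x}
  b5: in={i,r} out={i,r,x}
  b6: in={r,x} out={r,x}

live-out(b0) = ["r", "x"]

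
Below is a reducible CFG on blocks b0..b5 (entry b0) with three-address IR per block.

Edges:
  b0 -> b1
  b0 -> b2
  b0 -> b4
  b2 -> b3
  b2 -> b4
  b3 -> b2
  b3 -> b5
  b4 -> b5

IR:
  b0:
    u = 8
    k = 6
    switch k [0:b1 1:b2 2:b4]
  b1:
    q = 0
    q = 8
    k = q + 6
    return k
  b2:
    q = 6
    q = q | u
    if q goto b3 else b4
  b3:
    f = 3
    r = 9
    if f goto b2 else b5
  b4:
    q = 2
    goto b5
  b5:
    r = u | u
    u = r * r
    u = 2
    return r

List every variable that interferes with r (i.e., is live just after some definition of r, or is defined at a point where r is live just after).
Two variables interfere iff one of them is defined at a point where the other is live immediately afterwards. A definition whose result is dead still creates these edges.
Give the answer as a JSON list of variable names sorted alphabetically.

Per-block:
  b0: def={k,u} ue=∅
  b1: def={k,q} ue=∅
  b2: def={q} ue={u}
  b3: def={f,r} ue=∅
  b4: def={q} ue=∅
  b5: def={r,u} ue={u}

Live sets:
  live b0: ∅→{u}
  live b1: ∅→∅
  live b2: {u}→{u}
  live b3: {u}→{u}
  live b4: {u}→{u}
  live b5: {u}→∅

Interference:
  f: {r,u}
  k: {u}
  q: {u}
  r: {f,u}
  u: {f,k,q,r}

N(r) = ["f", "u"]

Answer: ["f", "u"]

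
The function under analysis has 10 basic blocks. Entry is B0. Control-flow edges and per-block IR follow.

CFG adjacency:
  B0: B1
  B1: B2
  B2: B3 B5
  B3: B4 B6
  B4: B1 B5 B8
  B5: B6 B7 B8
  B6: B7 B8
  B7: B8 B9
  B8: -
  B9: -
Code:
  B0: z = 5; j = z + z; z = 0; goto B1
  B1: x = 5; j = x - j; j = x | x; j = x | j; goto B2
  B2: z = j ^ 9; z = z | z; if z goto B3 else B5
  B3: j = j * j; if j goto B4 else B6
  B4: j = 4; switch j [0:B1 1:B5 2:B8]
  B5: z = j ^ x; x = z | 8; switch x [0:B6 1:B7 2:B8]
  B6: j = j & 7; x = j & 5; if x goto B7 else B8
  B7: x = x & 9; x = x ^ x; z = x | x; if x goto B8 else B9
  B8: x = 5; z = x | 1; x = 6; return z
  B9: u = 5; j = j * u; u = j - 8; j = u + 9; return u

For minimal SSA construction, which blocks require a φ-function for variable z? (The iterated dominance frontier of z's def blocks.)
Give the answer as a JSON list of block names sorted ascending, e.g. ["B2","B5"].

idom tree: B1←B0 B2←B1 B3←B2 B4←B3 B5←B2 B6←B2 B7←B2 B8←B2 B9←B7
Join-block Dom:
  B1: preds {B0,B4}: {B0} ∩ {B0,B1,B2,B3,B4} = {B0}; idom=B0
  B5: preds {B2,B4}: {B0,B1,B2} ∩ {B0,B1,B2,B3,B4} = {B0,B1,B2}; idom=B2
  B6: preds {B3,B5}: {B0,B1,B2,B3} ∩ {B0,B1,B2,B5} = {B0,B1,B2}; idom=B2
  B7: preds {B5,B6}: {B0,B1,B2,B5} ∩ {B0,B1,B2,B6} = {B0,B1,B2}; idom=B2
  B8: preds {B4,B5,B6,B7}: {B0,B1,B2,B3,B4} ∩ {B0,B1,B2,B5} ∩ {B0,B1,B2,B6} ∩ {B0,B1,B2,B7} = {B0,B1,B2}; idom=B2

DF derivation:
  B1←B0: walk · to B0
  B1←B4: walk B4→B3→B2→B1 to B0
  B5←B2: walk · to B2
  B5←B4: walk B4→B3 to B2
  B6←B3: walk B3 to B2
  B6←B5: walk B5 to B2
  B7←B5: walk B5 to B2
  B7←B6: walk B6 to B2
  B8←B4: walk B4→B3 to B2
  B8←B5: walk B5 to B2
  B8←B6: walk B6 to B2
  B8←B7: walk B7 to B2
  B0 → ∅
  B1 → {B1}
  B2 → {B1}
  B3 → {B1,B5,B6,B8}
  B4 → {B1,B5,B8}
  B5 → {B6,B7,B8}
  B6 → {B7,B8}
  B7 → {B8}
  B8 → ∅
  B9 → ∅

φ for z: defs {B0,B2,B5,B7,B8}
  DF⁺ = {B1,B6,B7,B8}

Answer: ["B1", "B6", "B7", "B8"]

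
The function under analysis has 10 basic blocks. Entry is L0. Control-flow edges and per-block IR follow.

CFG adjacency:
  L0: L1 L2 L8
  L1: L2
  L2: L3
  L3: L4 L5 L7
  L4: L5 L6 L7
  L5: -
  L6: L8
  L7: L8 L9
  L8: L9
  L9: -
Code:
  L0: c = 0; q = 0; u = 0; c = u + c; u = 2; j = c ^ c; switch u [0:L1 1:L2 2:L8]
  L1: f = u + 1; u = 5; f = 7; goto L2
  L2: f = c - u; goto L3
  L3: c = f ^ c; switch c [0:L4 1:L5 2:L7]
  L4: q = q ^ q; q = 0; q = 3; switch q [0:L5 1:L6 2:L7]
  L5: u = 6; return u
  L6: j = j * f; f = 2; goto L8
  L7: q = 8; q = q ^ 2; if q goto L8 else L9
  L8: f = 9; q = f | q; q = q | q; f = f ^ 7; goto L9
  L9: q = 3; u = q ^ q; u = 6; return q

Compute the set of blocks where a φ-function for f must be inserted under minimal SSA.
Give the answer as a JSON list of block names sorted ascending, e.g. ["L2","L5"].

idom tree: L1←L0 L2←L0 L3←L2 L4←L3 L5←L3 L6←L4 L7←L3 L8←L0 L9←L0
Dom∩ at merges:
  L2: preds {L0,L1}: {L0} ∩ {L0,L1} = {L0}; idom=L0
  L5: preds {L3,L4}: {L0,L2,L3} ∩ {L0,L2,L3,L4} = {L0,L2,L3}; idom=L3
  L7: preds {L3,L4}: {L0,L2,L3} ∩ {L0,L2,L3,L4} = {L0,L2,L3}; idom=L3
  L8: preds {L0,L6,L7}: {L0} ∩ {L0,L2,L3,L4,L6} ∩ {L0,L2,L3,L7} = {L0}; idom=L0
  L9: preds {L7,L8}: {L0,L2,L3,L7} ∩ {L0,L8} = {L0}; idom=L0

DF derivation:
  join L2 pred L0: · stop@L0
  join L2 pred L1: L1 stop@L0
  join L5 pred L3: · stop@L3
  join L5 pred L4: L4 stop@L3
  join L7 pred L3: · stop@L3
  join L7 pred L4: L4 stop@L3
  join L8 pred L0: · stop@L0
  join L8 pred L6: L6→L4→L3→L2 stop@L0
  join L8 pred L7: L7→L3→L2 stop@L0
  join L9 pred L7: L7→L3→L2 stop@L0
  join L9 pred L8: L8 stop@L0
  L0 → ∅
  L1 → {L2}
  L2 → {L8,L9}
  L3 → {L8,L9}
  L4 → {L5,L7,L8}
  L5 → ∅
  L6 → {L8}
  L7 → {L8,L9}
  L8 → {L9}
  L9 → ∅

φ for f: defs {L1,L2,L6,L8}
  DF⁺ = {L2,L8,L9}

Answer: ["L2", "L8", "L9"]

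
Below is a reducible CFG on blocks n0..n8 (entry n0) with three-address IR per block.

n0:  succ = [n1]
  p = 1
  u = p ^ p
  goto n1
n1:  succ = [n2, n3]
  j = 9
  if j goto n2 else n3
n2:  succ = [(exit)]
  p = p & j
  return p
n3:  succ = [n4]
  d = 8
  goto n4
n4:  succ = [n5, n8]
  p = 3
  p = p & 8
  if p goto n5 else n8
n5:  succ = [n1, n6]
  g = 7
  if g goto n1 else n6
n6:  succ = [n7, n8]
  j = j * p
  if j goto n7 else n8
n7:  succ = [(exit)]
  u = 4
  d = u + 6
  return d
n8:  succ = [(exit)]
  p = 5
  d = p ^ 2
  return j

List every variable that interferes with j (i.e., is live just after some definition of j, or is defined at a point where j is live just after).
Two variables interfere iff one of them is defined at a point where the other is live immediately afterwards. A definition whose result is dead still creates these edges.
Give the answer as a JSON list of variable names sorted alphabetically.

Block summaries:
  n0 def {p,u} use ∅
  n1 def {j} use ∅
  n2 def {p} use {j,p}
  n3 def {d} use ∅
  n4 def {p} use ∅
  n5 def {g} use ∅
  n6 def {j} use {j,p}
  n7 def {d,u} use ∅
  n8 def {d,p} use {j}

Backward fixpoint:
  live n0: ∅→{p}
  live n1: {p}→{j,p}
  live n2: {j,p}→∅
  live n3: {j}→{j}
  live n4: {j}→{j,p}
  live n5: {j,p}→{j,p}
  live n6: {j,p}→{j}
  live n7: ∅→∅
  live n8: {j}→∅

Interfere edges:
  d — {j}
  g — {j,p}
  j — {d,g,p}
  p — {g,j,u}
  u — {p}

N(j) = ["d", "g", "p"]

Answer: ["d", "g", "p"]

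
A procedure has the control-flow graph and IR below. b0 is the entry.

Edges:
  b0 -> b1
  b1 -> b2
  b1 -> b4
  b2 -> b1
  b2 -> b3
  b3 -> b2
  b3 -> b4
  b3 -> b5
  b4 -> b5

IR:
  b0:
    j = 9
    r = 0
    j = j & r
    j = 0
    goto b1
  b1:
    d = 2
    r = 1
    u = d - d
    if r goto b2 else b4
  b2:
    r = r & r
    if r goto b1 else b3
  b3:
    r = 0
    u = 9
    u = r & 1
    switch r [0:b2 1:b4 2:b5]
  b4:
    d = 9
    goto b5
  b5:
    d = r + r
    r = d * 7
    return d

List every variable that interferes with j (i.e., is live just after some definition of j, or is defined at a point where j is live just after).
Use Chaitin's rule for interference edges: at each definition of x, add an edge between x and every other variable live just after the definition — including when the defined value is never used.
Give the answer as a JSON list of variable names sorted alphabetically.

Answer: ["r"]

Working:
def/use:
  b0 def {j,r} use ∅
  b1 def {d,r,u} use ∅
  b2 def {r} use {r}
  b3 def {r,u} use ∅
  b4 def {d} use ∅
  b5 def {d,r} use {r}

Liveness:
  b0: in=∅ out=∅
  b1: in=∅ out={r}
  b2: in={r} out=∅
  b3: in=∅ out={r}
  b4: in={r} out={r}
  b5: in={r} out=∅

Interfere edges:
  d: {r}
  j: {r}
  r: {d,j,u}
  u: {r}

N(j) = ["r"]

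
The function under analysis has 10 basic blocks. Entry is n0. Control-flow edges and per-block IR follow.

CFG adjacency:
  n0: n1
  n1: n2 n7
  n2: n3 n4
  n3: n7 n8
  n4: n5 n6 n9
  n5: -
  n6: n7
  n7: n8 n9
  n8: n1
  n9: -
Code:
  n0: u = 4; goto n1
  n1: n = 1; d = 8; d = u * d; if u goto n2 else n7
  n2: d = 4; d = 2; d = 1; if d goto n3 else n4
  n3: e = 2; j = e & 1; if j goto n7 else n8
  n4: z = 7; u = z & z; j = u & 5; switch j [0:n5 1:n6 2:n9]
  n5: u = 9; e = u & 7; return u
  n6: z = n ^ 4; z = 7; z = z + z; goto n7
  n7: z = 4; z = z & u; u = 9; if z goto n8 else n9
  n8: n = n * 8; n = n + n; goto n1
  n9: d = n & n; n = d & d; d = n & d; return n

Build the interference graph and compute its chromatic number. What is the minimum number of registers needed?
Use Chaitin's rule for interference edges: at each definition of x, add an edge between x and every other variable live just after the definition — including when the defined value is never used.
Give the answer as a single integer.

Per-block:
  n0: {u} / ∅
  n1: {d,n} / {u}
  n2: {d} / ∅
  n3: {e,j} / ∅
  n4: {j,u,z} / ∅
  n5: {e,u} / ∅
  n6: {z} / {n}
  n7: {u,z} / {u}
  n8: {n} / {n}
  n9: {d,n} / {n}

Liveness:
  n0 li=∅ lo={u}
  n1 li={u} lo={n,u}
  n2 li={n,u} lo={n,u}
  n3 li={n,u} lo={n,u}
  n4 li={n} lo={n,u}
  n5 li=∅ lo=∅
  n6 li={n,u} lo={n,u}
  n7 li={n,u} lo={n,u}
  n8 li={n,u} lo={u}
  n9 li={n} lo=∅

Interfere edges:
  d — {n,u}
  e — {n,u}
  j — {n,u}
  n — {d,e,j,u,z}
  u — {d,e,j,n,z}
  z — {n,u}

Chromatic number:
  clique {d,n,u} ⇒ need ≥ 3
  assign d→r2 e→r2 j→r2 n→r0 u→r1 z→r2 — no edge inside a register ⇒ χ ≤ 3
  χ = 3

Answer: 3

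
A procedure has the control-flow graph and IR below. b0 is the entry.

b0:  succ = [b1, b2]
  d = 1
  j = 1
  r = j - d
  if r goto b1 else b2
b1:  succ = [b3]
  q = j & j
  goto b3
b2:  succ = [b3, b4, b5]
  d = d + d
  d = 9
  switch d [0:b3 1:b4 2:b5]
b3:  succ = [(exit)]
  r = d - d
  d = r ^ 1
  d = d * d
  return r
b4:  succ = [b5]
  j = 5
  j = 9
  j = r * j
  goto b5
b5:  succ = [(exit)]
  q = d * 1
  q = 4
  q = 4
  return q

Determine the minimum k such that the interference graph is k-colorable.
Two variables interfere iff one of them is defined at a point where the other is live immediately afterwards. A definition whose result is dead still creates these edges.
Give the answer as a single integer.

Answer: 3

Working:
Block summaries:
  b0: {d,j,r} / ∅
  b1: {q} / {j}
  b2: {d} / {d}
  b3: {d,r} / {d}
  b4: {j} / {r}
  b5: {q} / {d}

Backward fixpoint:
  b0: in=∅ out={d,j,r}
  b1: in={d,j} out={d}
  b2: in={d,r} out={d,r}
  b3: in={d} out=∅
  b4: in={d,r} out={d}
  b5: in={d} out=∅

Interference:
  d↔{j,q,r}
  j↔{d,r}
  q↔{d}
  r↔{d,j}

Registers:
  {d,j,r} pairwise interfere (3-clique) ⇒ χ ≥ 3
  3-colouring: c0={d}  c1={j,q}  c2={r}
  χ = 3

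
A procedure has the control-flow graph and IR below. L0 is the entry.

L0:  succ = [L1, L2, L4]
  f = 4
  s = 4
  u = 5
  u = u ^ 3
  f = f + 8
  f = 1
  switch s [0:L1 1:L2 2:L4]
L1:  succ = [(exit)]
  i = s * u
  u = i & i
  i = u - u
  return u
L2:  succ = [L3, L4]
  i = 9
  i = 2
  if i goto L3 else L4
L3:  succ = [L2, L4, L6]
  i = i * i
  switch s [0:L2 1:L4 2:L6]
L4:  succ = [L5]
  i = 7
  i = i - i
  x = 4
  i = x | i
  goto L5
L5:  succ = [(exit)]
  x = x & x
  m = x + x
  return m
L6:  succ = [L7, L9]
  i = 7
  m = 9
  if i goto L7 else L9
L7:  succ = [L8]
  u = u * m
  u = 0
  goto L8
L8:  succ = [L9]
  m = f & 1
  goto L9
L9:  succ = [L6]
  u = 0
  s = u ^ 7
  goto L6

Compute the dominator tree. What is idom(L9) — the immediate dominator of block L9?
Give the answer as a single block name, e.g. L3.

idom tree: L1←L0 L2←L0 L3←L2 L4←L0 L5←L4 L6←L3 L7←L6 L8←L7 L9←L6
Dom∩ at merges:
  L2: preds {L0,L3}: {L0} ∩ {L0,L2,L3} = {L0}; idom=L0
  L4: preds {L0,L2,L3}: {L0} ∩ {L0,L2} ∩ {L0,L2,L3} = {L0}; idom=L0
  L6: preds {L3,L9}: {L0,L2,L3} ∩ {L0,L2,L3,L6,L9} = {L0,L2,L3}; idom=L3
  L9: preds {L6,L8}: {L0,L2,L3,L6} ∩ {L0,L2,L3,L6,L7,L8} = {L0,L2,L3,L6}; idom=L6

idom(L9) = L6

Answer: L6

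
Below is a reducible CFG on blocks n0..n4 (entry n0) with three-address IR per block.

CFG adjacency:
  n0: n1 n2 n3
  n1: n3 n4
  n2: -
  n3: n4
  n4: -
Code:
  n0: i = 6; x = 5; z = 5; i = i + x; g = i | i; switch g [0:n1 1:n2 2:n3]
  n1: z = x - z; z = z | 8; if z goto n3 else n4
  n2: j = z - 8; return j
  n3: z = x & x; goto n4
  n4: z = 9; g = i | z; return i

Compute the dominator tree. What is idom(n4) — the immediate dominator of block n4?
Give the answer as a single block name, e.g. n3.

idom tree: n1←n0 n2←n0 n3←n0 n4←n0
Dom∩ at merges:
  n3: preds {n0,n1}: {n0} ∩ {n0,n1} = {n0}; idom=n0
  n4: preds {n1,n3}: {n0,n1} ∩ {n0,n3} = {n0}; idom=n0

idom(n4) = n0

Answer: n0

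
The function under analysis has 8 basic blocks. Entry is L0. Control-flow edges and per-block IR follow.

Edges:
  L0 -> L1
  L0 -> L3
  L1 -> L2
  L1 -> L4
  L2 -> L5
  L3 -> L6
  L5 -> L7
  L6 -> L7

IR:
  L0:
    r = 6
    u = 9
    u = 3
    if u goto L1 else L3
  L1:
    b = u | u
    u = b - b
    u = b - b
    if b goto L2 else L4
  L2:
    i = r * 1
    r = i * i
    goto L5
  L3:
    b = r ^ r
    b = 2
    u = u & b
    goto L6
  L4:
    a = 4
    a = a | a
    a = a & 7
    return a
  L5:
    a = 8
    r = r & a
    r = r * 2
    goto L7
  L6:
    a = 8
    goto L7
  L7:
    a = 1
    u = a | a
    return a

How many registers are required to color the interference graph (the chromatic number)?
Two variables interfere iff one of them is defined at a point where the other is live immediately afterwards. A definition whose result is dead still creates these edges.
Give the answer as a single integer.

Per-block:
  L0 def {r,u} use ∅
  L1 def {b,u} use {u}
  L2 def {i,r} use {r}
  L3 def {b,u} use {r,u}
  L4 def {a} use ∅
  L5 def {a,r} use {r}
  L6 def {a} use ∅
  L7 def {a,u} use ∅

Backward fixpoint:
  L0: in=∅ out={r,u}
  L1: in={r,u} out={r}
  L2: in={r} out={r}
  L3: in={r,u} out=∅
  L4: in=∅ out=∅
  L5: in={r} out=∅
  L6: in=∅ out=∅
  L7: in=∅ out=∅

Interfere edges:
  a↔{r,u}
  b↔{r,u}
  i↔∅
  r↔{a,b,u}
  u↔{a,b,r}

Colouring:
  clique {a,r,u} ⇒ need ≥ 3
  assign a→R2 b→R2 i→R0 r→R0 u→R1 — no edge inside a register ⇒ χ ≤ 3
  χ = 3

Answer: 3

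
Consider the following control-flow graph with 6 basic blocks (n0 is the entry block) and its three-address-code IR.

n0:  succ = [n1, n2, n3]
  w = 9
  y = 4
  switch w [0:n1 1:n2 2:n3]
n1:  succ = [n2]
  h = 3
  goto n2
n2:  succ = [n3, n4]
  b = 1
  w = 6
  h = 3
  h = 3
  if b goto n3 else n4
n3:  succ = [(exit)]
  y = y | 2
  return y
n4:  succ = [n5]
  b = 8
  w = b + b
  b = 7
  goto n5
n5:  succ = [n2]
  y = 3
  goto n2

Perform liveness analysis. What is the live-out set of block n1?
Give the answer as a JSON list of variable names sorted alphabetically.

def/use:
  n0: def={w,y} ue=∅
  n1: def={h} ue=∅
  n2: def={b,h,w} ue=∅
  n3: def={y} ue={y}
  n4: def={b,w} ue=∅
  n5: def={y} ue=∅

Backward fixpoint:
  live n0: ∅→{y}
  live n1: {y}→{y}
  live n2: {y}→{y}
  live n3: {y}→∅
  live n4: ∅→∅
  live n5: ∅→{y}

live-out(n1) = ["y"]

Answer: ["y"]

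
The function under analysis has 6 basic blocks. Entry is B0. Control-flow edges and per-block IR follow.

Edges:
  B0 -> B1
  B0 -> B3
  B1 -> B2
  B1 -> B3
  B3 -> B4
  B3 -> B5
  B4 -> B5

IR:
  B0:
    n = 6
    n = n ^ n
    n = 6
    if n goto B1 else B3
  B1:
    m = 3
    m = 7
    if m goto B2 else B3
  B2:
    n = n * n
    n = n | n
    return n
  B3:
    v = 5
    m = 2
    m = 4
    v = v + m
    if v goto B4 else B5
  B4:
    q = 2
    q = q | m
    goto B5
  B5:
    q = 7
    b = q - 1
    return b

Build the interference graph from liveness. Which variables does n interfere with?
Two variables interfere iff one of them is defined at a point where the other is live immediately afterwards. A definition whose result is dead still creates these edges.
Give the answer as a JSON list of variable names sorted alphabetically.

Answer: ["m"]

Analysis:
Block summaries:
  B0 def {n} use ∅
  B1 def {m} use ∅
  B2 def {n} use {n}
  B3 def {m,v} use ∅
  B4 def {q} use {m}
  B5 def {b,q} use ∅

Live sets:
  live B0: ∅→{n}
  live B1: {n}→{n}
  live B2: {n}→∅
  live B3: ∅→{m}
  live B4: {m}→∅
  live B5: ∅→∅

Conflict graph:
  b: ∅
  m: {n,q,v}
  n: {m}
  q: {m}
  v: {m}

N(n) = ["m"]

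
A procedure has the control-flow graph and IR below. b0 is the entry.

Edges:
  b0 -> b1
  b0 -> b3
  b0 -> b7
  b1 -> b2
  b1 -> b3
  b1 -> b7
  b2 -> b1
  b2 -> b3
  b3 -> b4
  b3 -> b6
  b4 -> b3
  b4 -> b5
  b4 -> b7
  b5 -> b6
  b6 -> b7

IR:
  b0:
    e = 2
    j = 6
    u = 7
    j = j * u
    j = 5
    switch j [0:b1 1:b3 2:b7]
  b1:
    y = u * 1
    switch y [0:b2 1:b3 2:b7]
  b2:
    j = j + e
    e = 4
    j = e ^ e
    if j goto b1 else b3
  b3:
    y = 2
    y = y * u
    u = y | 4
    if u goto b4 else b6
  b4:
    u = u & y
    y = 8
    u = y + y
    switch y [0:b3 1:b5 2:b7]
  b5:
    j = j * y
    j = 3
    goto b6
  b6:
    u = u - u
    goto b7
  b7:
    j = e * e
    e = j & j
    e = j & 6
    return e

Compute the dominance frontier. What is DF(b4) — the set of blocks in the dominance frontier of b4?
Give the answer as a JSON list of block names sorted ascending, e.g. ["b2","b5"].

idom tree: b1←b0 b2←b1 b3←b0 b4←b3 b5←b4 b6←b3 b7←b0
Dom at joins:
  b1: preds {b0,b2}: {b0} ∩ {b0,b1,b2} = {b0}; idom=b0
  b3: preds {b0,b1,b2,b4}: {b0} ∩ {b0,b1} ∩ {b0,b1,b2} ∩ {b0,b3,b4} = {b0}; idom=b0
  b6: preds {b3,b5}: {b0,b3} ∩ {b0,b3,b4,b5} = {b0,b3}; idom=b3
  b7: preds {b0,b1,b4,b6}: {b0} ∩ {b0,b1} ∩ {b0,b3,b4} ∩ {b0,b3,b6} = {b0}; idom=b0

DF derivation:
  b1←b0: walk · to b0
  b1←b2: walk b2→b1 to b0
  b3←b0: walk · to b0
  b3←b1: walk b1 to b0
  b3←b2: walk b2→b1 to b0
  b3←b4: walk b4→b3 to b0
  b6←b3: walk · to b3
  b6←b5: walk b5→b4 to b3
  b7←b0: walk · to b0
  b7←b1: walk b1 to b0
  b7←b4: walk b4→b3 to b0
  b7←b6: walk b6→b3 to b0
  DF(b0)=∅
  DF(b1)={b1,b3,b7}
  DF(b2)={b1,b3}
  DF(b3)={b3,b7}
  DF(b4)={b3,b6,b7}
  DF(b5)={b6}
  DF(b6)={b7}
  DF(b7)=∅

DF(b4) = ["b3", "b6", "b7"]

Answer: ["b3", "b6", "b7"]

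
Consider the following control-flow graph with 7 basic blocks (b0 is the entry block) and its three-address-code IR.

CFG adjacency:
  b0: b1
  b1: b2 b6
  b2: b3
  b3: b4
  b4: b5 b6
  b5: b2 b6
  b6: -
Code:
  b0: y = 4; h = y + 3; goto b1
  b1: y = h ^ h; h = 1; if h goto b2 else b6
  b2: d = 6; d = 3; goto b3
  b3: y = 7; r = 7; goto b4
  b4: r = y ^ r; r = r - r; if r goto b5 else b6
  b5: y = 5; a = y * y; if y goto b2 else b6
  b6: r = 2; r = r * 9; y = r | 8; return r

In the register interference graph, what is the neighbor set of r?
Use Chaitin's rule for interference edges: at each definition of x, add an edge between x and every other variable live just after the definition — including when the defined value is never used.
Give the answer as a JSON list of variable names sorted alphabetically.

Block summaries:
  b0: def={h,y} ue=∅
  b1: def={h,y} ue={h}
  b2: def={d} ue=∅
  b3: def={r,y} ue=∅
  b4: def={r} ue={r,y}
  b5: def={a,y} ue=∅
  b6: def={r,y} ue=∅

Backward fixpoint:
  b0: in=∅ out={h}
  b1: in={h} out=∅
  b2: in=∅ out=∅
  b3: in=∅ out={r,y}
  b4: in={r,y} out=∅
  b5: in=∅ out=∅
  b6: in=∅ out=∅

Interfere edges:
  a — {y}
  d — ∅
  h — ∅
  r — {y}
  y — {a,r}

N(r) = ["y"]

Answer: ["y"]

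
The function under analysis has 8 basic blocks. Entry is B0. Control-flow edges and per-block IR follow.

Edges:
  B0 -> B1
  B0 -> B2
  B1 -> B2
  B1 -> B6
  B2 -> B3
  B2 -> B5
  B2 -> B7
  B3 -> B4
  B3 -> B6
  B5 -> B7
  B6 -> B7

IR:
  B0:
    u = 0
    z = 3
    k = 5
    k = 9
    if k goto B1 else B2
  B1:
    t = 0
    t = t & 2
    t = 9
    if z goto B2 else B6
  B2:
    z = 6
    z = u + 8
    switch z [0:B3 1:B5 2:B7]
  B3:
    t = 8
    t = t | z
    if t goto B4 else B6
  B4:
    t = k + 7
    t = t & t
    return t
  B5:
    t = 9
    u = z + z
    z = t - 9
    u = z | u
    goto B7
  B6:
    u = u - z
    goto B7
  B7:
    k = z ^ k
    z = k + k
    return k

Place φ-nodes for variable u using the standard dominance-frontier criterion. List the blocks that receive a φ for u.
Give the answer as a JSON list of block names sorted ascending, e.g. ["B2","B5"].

Answer: ["B7"]

Derivation:
idom tree: B1←B0 B2←B0 B3←B2 B4←B3 B5←B2 B6←B0 B7←B0
Dom∩ at merges:
  B2: preds {B0,B1}: {B0} ∩ {B0,B1} = {B0}; idom=B0
  B6: preds {B1,B3}: {B0,B1} ∩ {B0,B2,B3} = {B0}; idom=B0
  B7: preds {B2,B5,B6}: {B0,B2} ∩ {B0,B2,B5} ∩ {B0,B6} = {B0}; idom=B0

Frontier:
  join B2 pred B0: · stop@B0
  join B2 pred B1: B1 stop@B0
  join B6 pred B1: B1 stop@B0
  join B6 pred B3: B3→B2 stop@B0
  join B7 pred B2: B2 stop@B0
  join B7 pred B5: B5→B2 stop@B0
  join B7 pred B6: B6 stop@B0
  B0 → ∅
  B1 → {B2,B6}
  B2 → {B6,B7}
  B3 → {B6}
  B4 → ∅
  B5 → {B7}
  B6 → {B7}
  B7 → ∅

φ for u: defs {B0,B5,B6}
  DF⁺ = {B7}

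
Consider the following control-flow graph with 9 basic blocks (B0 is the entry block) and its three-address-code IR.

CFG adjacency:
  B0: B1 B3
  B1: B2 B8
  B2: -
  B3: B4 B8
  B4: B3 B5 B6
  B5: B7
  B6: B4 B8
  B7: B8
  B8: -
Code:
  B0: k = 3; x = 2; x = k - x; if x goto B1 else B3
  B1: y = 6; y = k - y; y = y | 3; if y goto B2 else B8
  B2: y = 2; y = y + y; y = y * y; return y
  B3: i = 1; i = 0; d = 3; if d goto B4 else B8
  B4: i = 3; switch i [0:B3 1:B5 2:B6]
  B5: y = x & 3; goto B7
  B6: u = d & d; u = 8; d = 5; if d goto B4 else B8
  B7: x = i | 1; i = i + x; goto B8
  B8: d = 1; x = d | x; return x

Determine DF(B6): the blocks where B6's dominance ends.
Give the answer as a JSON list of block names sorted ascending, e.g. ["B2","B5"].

idom tree: B1←B0 B2←B1 B3←B0 B4←B3 B5←B4 B6←B4 B7←B5 B8←B0
Dom∩ at merges:
  B3: preds {B0,B4}: {B0} ∩ {B0,B3,B4} = {B0}; idom=B0
  B4: preds {B3,B6}: {B0,B3} ∩ {B0,B3,B4,B6} = {B0,B3}; idom=B3
  B8: preds {B1,B3,B6,B7}: {B0,B1} ∩ {B0,B3} ∩ {B0,B3,B4,B6} ∩ {B0,B3,B4,B5,B7} = {B0}; idom=B0

Frontier:
  B3←B0: walk · to B0
  B3←B4: walk B4→B3 to B0
  B4←B3: walk · to B3
  B4←B6: walk B6→B4 to B3
  B8←B1: walk B1 to B0
  B8←B3: walk B3 to B0
  B8←B6: walk B6→B4→B3 to B0
  B8←B7: walk B7→B5→B4→B3 to B0
  B0 → ∅
  B1 → {B8}
  B2 → ∅
  B3 → {B3,B8}
  B4 → {B3,B4,B8}
  B5 → {B8}
  B6 → {B4,B8}
  B7 → {B8}
  B8 → ∅

DF(B6) = ["B4", "B8"]

Answer: ["B4", "B8"]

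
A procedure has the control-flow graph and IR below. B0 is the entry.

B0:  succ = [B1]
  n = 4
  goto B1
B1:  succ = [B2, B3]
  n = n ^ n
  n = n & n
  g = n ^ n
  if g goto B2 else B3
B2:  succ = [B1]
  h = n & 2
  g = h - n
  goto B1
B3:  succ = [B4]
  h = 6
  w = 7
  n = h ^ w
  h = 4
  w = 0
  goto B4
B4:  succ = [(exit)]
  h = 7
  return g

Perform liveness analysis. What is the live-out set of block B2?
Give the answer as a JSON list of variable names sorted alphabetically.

def/use:
  B0 def {n} use ∅
  B1 def {g,n} use {n}
  B2 def {g,h} use {n}
  B3 def {h,n,w} use ∅
  B4 def {h} use {g}

Backward fixpoint:
  B0 li=∅ lo={n}
  B1 li={n} lo={g,n}
  B2 li={n} lo={n}
  B3 li={g} lo={g}
  B4 li={g} lo=∅

live-out(B2) = ["n"]

Answer: ["n"]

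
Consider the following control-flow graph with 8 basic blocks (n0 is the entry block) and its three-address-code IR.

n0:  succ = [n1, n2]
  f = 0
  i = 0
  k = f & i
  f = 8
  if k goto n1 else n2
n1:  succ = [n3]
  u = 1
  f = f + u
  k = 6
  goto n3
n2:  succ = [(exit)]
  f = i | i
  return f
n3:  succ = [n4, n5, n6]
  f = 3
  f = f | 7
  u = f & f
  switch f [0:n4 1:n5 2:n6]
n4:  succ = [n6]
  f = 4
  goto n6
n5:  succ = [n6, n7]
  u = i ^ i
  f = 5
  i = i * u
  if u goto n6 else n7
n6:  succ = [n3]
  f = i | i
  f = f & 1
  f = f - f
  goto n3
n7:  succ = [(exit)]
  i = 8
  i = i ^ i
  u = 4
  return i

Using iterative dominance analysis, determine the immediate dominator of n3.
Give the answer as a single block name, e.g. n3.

Answer: n1

Analysis:
idom tree: n1←n0 n2←n0 n3←n1 n4←n3 n5←n3 n6←n3 n7←n5
Dom at joins:
  n3: preds {n1,n6}: {n0,n1} ∩ {n0,n1,n3,n6} = {n0,n1}; idom=n1
  n6: preds {n3,n4,n5}: {n0,n1,n3} ∩ {n0,n1,n3,n4} ∩ {n0,n1,n3,n5} = {n0,n1,n3}; idom=n3

idom(n3) = n1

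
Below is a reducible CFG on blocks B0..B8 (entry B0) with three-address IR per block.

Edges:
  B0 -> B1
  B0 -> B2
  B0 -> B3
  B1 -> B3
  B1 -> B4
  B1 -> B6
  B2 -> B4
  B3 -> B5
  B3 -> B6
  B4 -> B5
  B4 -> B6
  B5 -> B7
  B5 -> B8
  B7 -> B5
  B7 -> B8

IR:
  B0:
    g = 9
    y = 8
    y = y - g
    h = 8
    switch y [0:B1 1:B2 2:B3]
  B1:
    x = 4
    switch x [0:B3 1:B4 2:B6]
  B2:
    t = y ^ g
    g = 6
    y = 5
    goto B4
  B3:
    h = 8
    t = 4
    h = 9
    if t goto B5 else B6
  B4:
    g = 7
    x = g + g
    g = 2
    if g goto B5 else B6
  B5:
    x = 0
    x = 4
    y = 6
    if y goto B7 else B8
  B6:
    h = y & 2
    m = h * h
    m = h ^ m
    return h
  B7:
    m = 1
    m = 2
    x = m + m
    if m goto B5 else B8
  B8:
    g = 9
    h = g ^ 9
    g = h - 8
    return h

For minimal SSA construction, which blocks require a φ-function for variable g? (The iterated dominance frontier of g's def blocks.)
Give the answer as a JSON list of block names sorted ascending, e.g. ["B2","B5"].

idom tree: B1←B0 B2←B0 B3←B0 B4←B0 B5←B0 B6←B0 B7←B5 B8←B5
Join-block Dom:
  B3: preds {B0,B1}: {B0} ∩ {B0,B1} = {B0}; idom=B0
  B4: preds {B1,B2}: {B0,B1} ∩ {B0,B2} = {B0}; idom=B0
  B5: preds {B3,B4,B7}: {B0,B3} ∩ {B0,B4} ∩ {B0,B5,B7} = {B0}; idom=B0
  B6: preds {B1,B3,B4}: {B0,B1} ∩ {B0,B3} ∩ {B0,B4} = {B0}; idom=B0
  B8: preds {B5,B7}: {B0,B5} ∩ {B0,B5,B7} = {B0,B5}; idom=B5

Frontier:
  join B3 pred B0: · stop@B0
  join B3 pred B1: B1 stop@B0
  join B4 pred B1: B1 stop@B0
  join B4 pred B2: B2 stop@B0
  join B5 pred B3: B3 stop@B0
  join B5 pred B4: B4 stop@B0
  join B5 pred B7: B7→B5 stop@B0
  join B6 pred B1: B1 stop@B0
  join B6 pred B3: B3 stop@B0
  join B6 pred B4: B4 stop@B0
  join B8 pred B5: · stop@B5
  join B8 pred B7: B7 stop@B5
  B0 → ∅
  B1 → {B3,B4,B6}
  B2 → {B4}
  B3 → {B5,B6}
  B4 → {B5,B6}
  B5 → {B5}
  B6 → ∅
  B7 → {B5,B8}
  B8 → ∅

φ for g: defs {B0,B2,B4,B8}
  DF⁺ = {B4,B5,B6}

Answer: ["B4", "B5", "B6"]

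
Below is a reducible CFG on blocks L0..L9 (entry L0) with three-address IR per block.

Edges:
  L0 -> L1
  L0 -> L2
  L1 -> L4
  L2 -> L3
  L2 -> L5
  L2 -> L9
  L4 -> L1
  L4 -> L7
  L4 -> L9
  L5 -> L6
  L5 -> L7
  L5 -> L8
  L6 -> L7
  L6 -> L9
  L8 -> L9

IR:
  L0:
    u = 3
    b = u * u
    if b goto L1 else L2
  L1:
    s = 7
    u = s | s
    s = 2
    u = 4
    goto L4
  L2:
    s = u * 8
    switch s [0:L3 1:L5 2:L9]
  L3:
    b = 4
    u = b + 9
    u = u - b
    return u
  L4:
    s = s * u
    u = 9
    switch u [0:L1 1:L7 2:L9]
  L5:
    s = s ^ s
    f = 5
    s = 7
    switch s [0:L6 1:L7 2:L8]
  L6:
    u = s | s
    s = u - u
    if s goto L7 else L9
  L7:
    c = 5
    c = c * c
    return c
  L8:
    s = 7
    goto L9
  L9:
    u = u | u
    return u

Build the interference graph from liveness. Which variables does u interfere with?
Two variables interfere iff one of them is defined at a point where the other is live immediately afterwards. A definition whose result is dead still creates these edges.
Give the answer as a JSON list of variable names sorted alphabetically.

Per-block:
  L0 def {b,u} use ∅
  L1 def {s,u} use ∅
  L2 def {s} use {u}
  L3 def {b,u} use ∅
  L4 def {s,u} use {s,u}
  L5 def {f,s} use {s}
  L6 def {s,u} use {s}
  L7 def {c} use ∅
  L8 def {s} use ∅
  L9 def {u} use {u}

Live sets:
  L0: in=∅ out={u}
  L1: in=∅ out={s,u}
  L2: in={u} out={s,u}
  L3: in=∅ out=∅
  L4: in={s,u} out={u}
  L5: in={s,u} out={s,u}
  L6: in={s} out={u}
  L7: in=∅ out=∅
  L8: in={u} out={u}
  L9: in={u} out=∅

Interference:
  b: {u}
  c: ∅
  f: {u}
  s: {u}
  u: {b,f,s}

N(u) = ["b", "f", "s"]

Answer: ["b", "f", "s"]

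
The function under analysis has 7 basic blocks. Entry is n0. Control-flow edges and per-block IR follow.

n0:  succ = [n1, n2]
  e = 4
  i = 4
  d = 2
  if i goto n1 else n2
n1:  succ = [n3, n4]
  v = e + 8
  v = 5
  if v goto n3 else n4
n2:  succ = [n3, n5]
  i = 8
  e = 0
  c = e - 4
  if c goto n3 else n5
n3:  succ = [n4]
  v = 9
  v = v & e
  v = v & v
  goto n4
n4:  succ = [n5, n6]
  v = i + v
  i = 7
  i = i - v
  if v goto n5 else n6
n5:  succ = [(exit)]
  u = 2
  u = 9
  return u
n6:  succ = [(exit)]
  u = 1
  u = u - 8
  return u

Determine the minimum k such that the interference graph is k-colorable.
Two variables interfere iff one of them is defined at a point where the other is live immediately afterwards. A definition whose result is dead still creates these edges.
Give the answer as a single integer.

Answer: 3

Working:
Block summaries:
  n0: {d,e,i} / ∅
  n1: {v} / {e}
  n2: {c,e,i} / ∅
  n3: {v} / {e}
  n4: {i,v} / {i,v}
  n5: {u} / ∅
  n6: {u} / ∅

Liveness:
  n0: in=∅ out={e,i}
  n1: in={e,i} out={e,i,v}
  n2: in=∅ out={e,i}
  n3: in={e,i} out={i,v}
  n4: in={i,v} out=∅
  n5: in=∅ out=∅
  n6: in=∅ out=∅

Interfere edges:
  c↔{e,i}
  d↔{e,i}
  e↔{c,d,i,v}
  i↔{c,d,e,v}
  u↔∅
  v↔{e,i}

Chromatic number:
  lower bound: {c,e,i} mutually conflict ⇒ χ ≥ 3
  assign c→c2 d→c2 e→c0 i→c1 u→c0 v→c2 — no edge inside a register ⇒ χ ≤ 3
  χ = 3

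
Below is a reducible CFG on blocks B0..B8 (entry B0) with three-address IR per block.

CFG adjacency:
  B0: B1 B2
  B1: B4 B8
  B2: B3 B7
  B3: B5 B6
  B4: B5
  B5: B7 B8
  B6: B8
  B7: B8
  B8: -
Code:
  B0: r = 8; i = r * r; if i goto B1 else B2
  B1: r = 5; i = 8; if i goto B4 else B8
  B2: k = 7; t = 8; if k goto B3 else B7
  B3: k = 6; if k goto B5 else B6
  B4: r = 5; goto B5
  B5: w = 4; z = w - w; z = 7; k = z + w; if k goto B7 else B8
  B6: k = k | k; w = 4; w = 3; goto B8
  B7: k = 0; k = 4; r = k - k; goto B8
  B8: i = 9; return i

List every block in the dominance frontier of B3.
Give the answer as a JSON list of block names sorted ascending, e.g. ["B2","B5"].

Answer: ["B5", "B8"]

Derivation:
idom tree: B1←B0 B2←B0 B3←B2 B4←B1 B5←B0 B6←B3 B7←B0 B8←B0
Dom∩ at merges:
  B5: preds {B3,B4}: {B0,B2,B3} ∩ {B0,B1,B4} = {B0}; idom=B0
  B7: preds {B2,B5}: {B0,B2} ∩ {B0,B5} = {B0}; idom=B0
  B8: preds {B1,B5,B6,B7}: {B0,B1} ∩ {B0,B5} ∩ {B0,B2,B3,B6} ∩ {B0,B7} = {B0}; idom=B0

Frontier:
  join B5 pred B3: B3→B2 stop@B0
  join B5 pred B4: B4→B1 stop@B0
  join B7 pred B2: B2 stop@B0
  join B7 pred B5: B5 stop@B0
  join B8 pred B1: B1 stop@B0
  join B8 pred B5: B5 stop@B0
  join B8 pred B6: B6→B3→B2 stop@B0
  join B8 pred B7: B7 stop@B0
  DF(B0)=∅
  DF(B1)={B5,B8}
  DF(B2)={B5,B7,B8}
  DF(B3)={B5,B8}
  DF(B4)={B5}
  DF(B5)={B7,B8}
  DF(B6)={B8}
  DF(B7)={B8}
  DF(B8)=∅

DF(B3) = ["B5", "B8"]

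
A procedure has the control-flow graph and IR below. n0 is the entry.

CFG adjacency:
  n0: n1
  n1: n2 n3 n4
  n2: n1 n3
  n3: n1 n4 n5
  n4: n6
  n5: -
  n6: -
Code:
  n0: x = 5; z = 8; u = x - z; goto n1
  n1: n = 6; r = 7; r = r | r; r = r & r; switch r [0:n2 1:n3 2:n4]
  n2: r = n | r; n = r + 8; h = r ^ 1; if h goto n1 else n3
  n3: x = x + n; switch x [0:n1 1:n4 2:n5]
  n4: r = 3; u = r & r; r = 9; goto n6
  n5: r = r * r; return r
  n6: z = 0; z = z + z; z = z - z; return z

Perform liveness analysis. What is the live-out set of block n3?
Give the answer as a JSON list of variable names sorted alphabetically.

Answer: ["r", "x"]

Working:
Per-block:
  n0: {u,x,z} / ∅
  n1: {n,r} / ∅
  n2: {h,n,r} / {n,r}
  n3: {x} / {n,x}
  n4: {r,u} / ∅
  n5: {r} / {r}
  n6: {z} / ∅

Liveness:
  n0: in=∅ out={x}
  n1: in={x} out={n,r,x}
  n2: in={n,r,x} out={n,r,x}
  n3: in={n,r,x} out={r,x}
  n4: in=∅ out=∅
  n5: in={r} out=∅
  n6: in=∅ out=∅

live-out(n3) = ["r", "x"]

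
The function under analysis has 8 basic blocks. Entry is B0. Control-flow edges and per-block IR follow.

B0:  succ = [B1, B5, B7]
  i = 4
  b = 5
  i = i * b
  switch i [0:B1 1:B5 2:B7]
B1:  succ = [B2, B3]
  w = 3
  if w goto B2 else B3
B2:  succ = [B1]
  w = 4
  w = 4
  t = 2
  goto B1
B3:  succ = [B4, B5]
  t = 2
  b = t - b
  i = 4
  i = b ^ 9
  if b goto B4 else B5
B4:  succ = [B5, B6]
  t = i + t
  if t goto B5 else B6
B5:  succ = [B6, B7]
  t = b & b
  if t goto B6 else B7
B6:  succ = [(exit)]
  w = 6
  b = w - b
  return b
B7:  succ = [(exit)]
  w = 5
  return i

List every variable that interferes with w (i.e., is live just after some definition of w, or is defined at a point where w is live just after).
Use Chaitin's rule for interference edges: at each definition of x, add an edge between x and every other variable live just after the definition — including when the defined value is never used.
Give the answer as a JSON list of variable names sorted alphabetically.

Per-block:
  B0 def {b,i} use ∅
  B1 def {w} use ∅
  B2 def {t,w} use ∅
  B3 def {b,i,t} use {b}
  B4 def {t} use {i,t}
  B5 def {t} use {b}
  B6 def {b,w} use {b}
  B7 def {w} use {i}

Liveness:
  live B0: ∅→{b,i}
  live B1: {b}→{b}
  live B2: {b}→{b}
  live B3: {b}→{b,i,t}
  live B4: {b,i,t}→{b,i}
  live B5: {b,i}→{b,i}
  live B6: {b}→∅
  live B7: {i}→∅

Interference:
  b — {i,t,w}
  i — {b,t,w}
  t — {b,i}
  w — {b,i}

N(w) = ["b", "i"]

Answer: ["b", "i"]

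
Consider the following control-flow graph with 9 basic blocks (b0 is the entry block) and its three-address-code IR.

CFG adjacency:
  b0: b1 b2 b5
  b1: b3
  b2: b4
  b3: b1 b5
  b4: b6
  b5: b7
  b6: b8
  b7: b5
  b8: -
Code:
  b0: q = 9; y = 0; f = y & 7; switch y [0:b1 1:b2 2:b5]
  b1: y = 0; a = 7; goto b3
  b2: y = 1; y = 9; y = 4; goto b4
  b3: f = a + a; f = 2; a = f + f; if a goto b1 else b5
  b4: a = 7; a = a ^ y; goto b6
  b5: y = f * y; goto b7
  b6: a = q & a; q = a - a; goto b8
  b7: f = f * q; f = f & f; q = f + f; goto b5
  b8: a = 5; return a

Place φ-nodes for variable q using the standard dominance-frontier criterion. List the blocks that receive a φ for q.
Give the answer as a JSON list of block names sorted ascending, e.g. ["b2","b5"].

Answer: ["b5"]

Analysis:
idom tree: b1←b0 b2←b0 b3←b1 b4←b2 b5←b0 b6←b4 b7←b5 b8←b6
Dom at joins:
  b1: preds {b0,b3}: {b0} ∩ {b0,b1,b3} = {b0}; idom=b0
  b5: preds {b0,b3,b7}: {b0} ∩ {b0,b1,b3} ∩ {b0,b5,b7} = {b0}; idom=b0

DF derivation:
  join b1 pred b0: · stop@b0
  join b1 pred b3: b3→b1 stop@b0
  join b5 pred b0: · stop@b0
  join b5 pred b3: b3→b1 stop@b0
  join b5 pred b7: b7→b5 stop@b0
  DF(b0)=∅
  DF(b1)={b1,b5}
  DF(b2)=∅
  DF(b3)={b1,b5}
  DF(b4)=∅
  DF(b5)={b5}
  DF(b6)=∅
  DF(b7)={b5}
  DF(b8)=∅

φ for q: defs {b0,b6,b7}
  DF⁺ = {b5}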